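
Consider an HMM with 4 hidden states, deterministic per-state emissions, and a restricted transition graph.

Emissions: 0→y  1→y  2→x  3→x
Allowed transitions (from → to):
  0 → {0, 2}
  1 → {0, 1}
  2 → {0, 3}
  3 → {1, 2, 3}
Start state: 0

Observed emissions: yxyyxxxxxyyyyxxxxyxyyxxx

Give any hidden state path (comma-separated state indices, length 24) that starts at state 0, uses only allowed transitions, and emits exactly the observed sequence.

0,2,0,0,2,3,3,2,3,1,1,1,0,2,3,3,2,0,2,0,0,2,3,3

  0: obs=y cand={0,1} pick 0 [start]
  1: obs=x cand={2,3} pick 2 [0->2 ok]
  2: obs=y cand={0,1} pick 0 [2->0 ok]
  3: obs=y cand={0,1} pick 0 [0->0 ok]
  4: obs=x cand={2,3} pick 2 [0->2 ok]
  5: obs=x cand={2,3} pick 3 [2->3 ok]
  6: obs=x cand={2,3} pick 3 [3->3 ok]
  7: obs=x cand={2,3} pick 2 [3->2 ok]
  8: obs=x cand={2,3} pick 3 [2->3 ok]
  9: obs=y cand={0,1} pick 1 [3->1 ok]
  10: obs=y cand={0,1} pick 1 [1->1 ok]
  11: obs=y cand={0,1} pick 1 [1->1 ok]
  12: obs=y cand={0,1} pick 0 [1->0 ok]
  13: obs=x cand={2,3} pick 2 [0->2 ok]
  14: obs=x cand={2,3} pick 3 [2->3 ok]
  15: obs=x cand={2,3} pick 3 [3->3 ok]
  16: obs=x cand={2,3} pick 2 [3->2 ok]
  17: obs=y cand={0,1} pick 0 [2->0 ok]
  18: obs=x cand={2,3} pick 2 [0->2 ok]
  19: obs=y cand={0,1} pick 0 [2->0 ok]
  20: obs=y cand={0,1} pick 0 [0->0 ok]
  21: obs=x cand={2,3} pick 2 [0->2 ok]
  22: obs=x cand={2,3} pick 3 [2->3 ok]
  23: obs=x cand={2,3} pick 3 [3->3 ok]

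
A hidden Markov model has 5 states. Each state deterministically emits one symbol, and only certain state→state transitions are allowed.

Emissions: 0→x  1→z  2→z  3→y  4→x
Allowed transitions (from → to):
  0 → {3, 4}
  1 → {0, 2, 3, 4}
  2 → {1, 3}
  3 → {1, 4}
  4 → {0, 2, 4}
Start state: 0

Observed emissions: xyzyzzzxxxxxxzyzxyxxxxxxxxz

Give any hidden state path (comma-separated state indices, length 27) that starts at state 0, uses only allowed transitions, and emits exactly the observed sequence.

  0: obs=x cand={0,4} pick 0 [start]
  1: obs=y cand={3} pick 3 [0->3 ok]
  2: obs=z cand={1,2} pick 1 [3->1 ok]
  3: obs=y cand={3} pick 3 [1->3 ok]
  4: obs=z cand={1,2} pick 1 [3->1 ok]
  5: obs=z cand={1,2} pick 2 [1->2 ok]
  6: obs=z cand={1,2} pick 1 [2->1 ok]
  7: obs=x cand={0,4} pick 4 [1->4 ok]
  8: obs=x cand={0,4} pick 0 [4->0 ok]
  9: obs=x cand={0,4} pick 4 [0->4 ok]
  10: obs=x cand={0,4} pick 4 [4->4 ok]
  11: obs=x cand={0,4} pick 0 [4->0 ok]
  12: obs=x cand={0,4} pick 4 [0->4 ok]
  13: obs=z cand={1,2} pick 2 [4->2 ok]
  14: obs=y cand={3} pick 3 [2->3 ok]
  15: obs=z cand={1,2} pick 1 [3->1 ok]
  16: obs=x cand={0,4} pick 0 [1->0 ok]
  17: obs=y cand={3} pick 3 [0->3 ok]
  18: obs=x cand={0,4} pick 4 [3->4 ok]
  19: obs=x cand={0,4} pick 0 [4->0 ok]
  20: obs=x cand={0,4} pick 4 [0->4 ok]
  21: obs=x cand={0,4} pick 4 [4->4 ok]
  22: obs=x cand={0,4} pick 0 [4->0 ok]
  23: obs=x cand={0,4} pick 4 [0->4 ok]
  24: obs=x cand={0,4} pick 4 [4->4 ok]
  25: obs=x cand={0,4} pick 4 [4->4 ok]
  26: obs=z cand={1,2} pick 2 [4->2 ok]

0,3,1,3,1,2,1,4,0,4,4,0,4,2,3,1,0,3,4,0,4,4,0,4,4,4,2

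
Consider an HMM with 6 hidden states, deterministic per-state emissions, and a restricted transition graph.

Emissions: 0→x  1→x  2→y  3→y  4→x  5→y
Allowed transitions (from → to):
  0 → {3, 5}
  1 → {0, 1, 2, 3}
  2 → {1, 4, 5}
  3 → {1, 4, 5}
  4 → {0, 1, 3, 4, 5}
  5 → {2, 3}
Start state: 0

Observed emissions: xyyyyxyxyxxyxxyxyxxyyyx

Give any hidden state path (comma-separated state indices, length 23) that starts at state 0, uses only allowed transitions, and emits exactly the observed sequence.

0,5,2,5,2,4,3,1,2,1,0,3,1,0,3,1,3,4,0,3,5,2,4

  pos 0: x in {0,1,4}, choose 0; start
  pos 1: y in {2,3,5}, choose 5; 0->5 ok
  pos 2: y in {2,3,5}, choose 2; 5->2 ok
  pos 3: y in {2,3,5}, choose 5; 2->5 ok
  pos 4: y in {2,3,5}, choose 2; 5->2 ok
  pos 5: x in {0,1,4}, choose 4; 2->4 ok
  pos 6: y in {2,3,5}, choose 3; 4->3 ok
  pos 7: x in {0,1,4}, choose 1; 3->1 ok
  pos 8: y in {2,3,5}, choose 2; 1->2 ok
  pos 9: x in {0,1,4}, choose 1; 2->1 ok
  pos 10: x in {0,1,4}, choose 0; 1->0 ok
  pos 11: y in {2,3,5}, choose 3; 0->3 ok
  pos 12: x in {0,1,4}, choose 1; 3->1 ok
  pos 13: x in {0,1,4}, choose 0; 1->0 ok
  pos 14: y in {2,3,5}, choose 3; 0->3 ok
  pos 15: x in {0,1,4}, choose 1; 3->1 ok
  pos 16: y in {2,3,5}, choose 3; 1->3 ok
  pos 17: x in {0,1,4}, choose 4; 3->4 ok
  pos 18: x in {0,1,4}, choose 0; 4->0 ok
  pos 19: y in {2,3,5}, choose 3; 0->3 ok
  pos 20: y in {2,3,5}, choose 5; 3->5 ok
  pos 21: y in {2,3,5}, choose 2; 5->2 ok
  pos 22: x in {0,1,4}, choose 4; 2->4 ok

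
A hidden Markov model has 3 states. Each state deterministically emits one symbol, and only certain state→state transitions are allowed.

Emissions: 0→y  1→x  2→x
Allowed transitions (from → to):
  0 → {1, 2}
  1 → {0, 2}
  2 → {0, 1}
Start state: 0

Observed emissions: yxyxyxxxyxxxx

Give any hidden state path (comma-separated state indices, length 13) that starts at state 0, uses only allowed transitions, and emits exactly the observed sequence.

  0: obs=y cand={0} pick 0 [start]
  1: obs=x cand={1,2} pick 1 [0->1 ok]
  2: obs=y cand={0} pick 0 [1->0 ok]
  3: obs=x cand={1,2} pick 1 [0->1 ok]
  4: obs=y cand={0} pick 0 [1->0 ok]
  5: obs=x cand={1,2} pick 1 [0->1 ok]
  6: obs=x cand={1,2} pick 2 [1->2 ok]
  7: obs=x cand={1,2} pick 1 [2->1 ok]
  8: obs=y cand={0} pick 0 [1->0 ok]
  9: obs=x cand={1,2} pick 1 [0->1 ok]
  10: obs=x cand={1,2} pick 2 [1->2 ok]
  11: obs=x cand={1,2} pick 1 [2->1 ok]
  12: obs=x cand={1,2} pick 2 [1->2 ok]

0,1,0,1,0,1,2,1,0,1,2,1,2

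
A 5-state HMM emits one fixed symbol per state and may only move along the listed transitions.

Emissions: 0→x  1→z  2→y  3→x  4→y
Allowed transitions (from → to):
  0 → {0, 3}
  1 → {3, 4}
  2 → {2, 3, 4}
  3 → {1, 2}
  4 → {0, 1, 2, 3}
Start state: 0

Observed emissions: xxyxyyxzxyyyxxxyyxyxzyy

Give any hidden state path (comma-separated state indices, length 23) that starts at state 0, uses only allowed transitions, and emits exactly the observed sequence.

  pos 0: x in {0,3}, choose 0; start
  pos 1: x in {0,3}, choose 3; 0->3 ok
  pos 2: y in {2,4}, choose 2; 3->2 ok
  pos 3: x in {0,3}, choose 3; 2->3 ok
  pos 4: y in {2,4}, choose 2; 3->2 ok
  pos 5: y in {2,4}, choose 2; 2->2 ok
  pos 6: x in {0,3}, choose 3; 2->3 ok
  pos 7: z in {1}, choose 1; 3->1 ok
  pos 8: x in {0,3}, choose 3; 1->3 ok
  pos 9: y in {2,4}, choose 2; 3->2 ok
  pos 10: y in {2,4}, choose 2; 2->2 ok
  pos 11: y in {2,4}, choose 4; 2->4 ok
  pos 12: x in {0,3}, choose 0; 4->0 ok
  pos 13: x in {0,3}, choose 0; 0->0 ok
  pos 14: x in {0,3}, choose 3; 0->3 ok
  pos 15: y in {2,4}, choose 2; 3->2 ok
  pos 16: y in {2,4}, choose 4; 2->4 ok
  pos 17: x in {0,3}, choose 3; 4->3 ok
  pos 18: y in {2,4}, choose 2; 3->2 ok
  pos 19: x in {0,3}, choose 3; 2->3 ok
  pos 20: z in {1}, choose 1; 3->1 ok
  pos 21: y in {2,4}, choose 4; 1->4 ok
  pos 22: y in {2,4}, choose 2; 4->2 ok

0,3,2,3,2,2,3,1,3,2,2,4,0,0,3,2,4,3,2,3,1,4,2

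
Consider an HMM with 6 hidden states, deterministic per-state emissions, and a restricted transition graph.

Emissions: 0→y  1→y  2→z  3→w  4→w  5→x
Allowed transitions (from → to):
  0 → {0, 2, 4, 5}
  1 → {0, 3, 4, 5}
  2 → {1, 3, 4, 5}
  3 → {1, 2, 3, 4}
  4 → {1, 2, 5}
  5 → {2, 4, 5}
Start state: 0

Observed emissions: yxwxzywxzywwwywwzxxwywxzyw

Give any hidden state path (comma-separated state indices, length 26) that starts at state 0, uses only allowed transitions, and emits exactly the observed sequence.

0,5,4,5,2,1,4,5,2,1,3,3,4,1,3,3,2,5,5,4,1,4,5,2,1,4

  [0] y  {0,1}  => 0  start
  [1] x  {5}  => 5  0->5 ok
  [2] w  {3,4}  => 4  5->4 ok
  [3] x  {5}  => 5  4->5 ok
  [4] z  {2}  => 2  5->2 ok
  [5] y  {0,1}  => 1  2->1 ok
  [6] w  {3,4}  => 4  1->4 ok
  [7] x  {5}  => 5  4->5 ok
  [8] z  {2}  => 2  5->2 ok
  [9] y  {0,1}  => 1  2->1 ok
  [10] w  {3,4}  => 3  1->3 ok
  [11] w  {3,4}  => 3  3->3 ok
  [12] w  {3,4}  => 4  3->4 ok
  [13] y  {0,1}  => 1  4->1 ok
  [14] w  {3,4}  => 3  1->3 ok
  [15] w  {3,4}  => 3  3->3 ok
  [16] z  {2}  => 2  3->2 ok
  [17] x  {5}  => 5  2->5 ok
  [18] x  {5}  => 5  5->5 ok
  [19] w  {3,4}  => 4  5->4 ok
  [20] y  {0,1}  => 1  4->1 ok
  [21] w  {3,4}  => 4  1->4 ok
  [22] x  {5}  => 5  4->5 ok
  [23] z  {2}  => 2  5->2 ok
  [24] y  {0,1}  => 1  2->1 ok
  [25] w  {3,4}  => 4  1->4 ok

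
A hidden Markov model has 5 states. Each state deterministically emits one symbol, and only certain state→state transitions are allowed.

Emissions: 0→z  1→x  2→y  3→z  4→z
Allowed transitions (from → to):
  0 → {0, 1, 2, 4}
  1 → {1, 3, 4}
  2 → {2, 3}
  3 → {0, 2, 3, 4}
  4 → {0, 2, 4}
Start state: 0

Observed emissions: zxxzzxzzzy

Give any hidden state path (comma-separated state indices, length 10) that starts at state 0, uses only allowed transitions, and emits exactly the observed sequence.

0,1,1,3,0,1,4,0,0,2

  pos 0: z in {0,3,4}, choose 0; start
  pos 1: x in {1}, choose 1; 0->1 ok
  pos 2: x in {1}, choose 1; 1->1 ok
  pos 3: z in {0,3,4}, choose 3; 1->3 ok
  pos 4: z in {0,3,4}, choose 0; 3->0 ok
  pos 5: x in {1}, choose 1; 0->1 ok
  pos 6: z in {0,3,4}, choose 4; 1->4 ok
  pos 7: z in {0,3,4}, choose 0; 4->0 ok
  pos 8: z in {0,3,4}, choose 0; 0->0 ok
  pos 9: y in {2}, choose 2; 0->2 ok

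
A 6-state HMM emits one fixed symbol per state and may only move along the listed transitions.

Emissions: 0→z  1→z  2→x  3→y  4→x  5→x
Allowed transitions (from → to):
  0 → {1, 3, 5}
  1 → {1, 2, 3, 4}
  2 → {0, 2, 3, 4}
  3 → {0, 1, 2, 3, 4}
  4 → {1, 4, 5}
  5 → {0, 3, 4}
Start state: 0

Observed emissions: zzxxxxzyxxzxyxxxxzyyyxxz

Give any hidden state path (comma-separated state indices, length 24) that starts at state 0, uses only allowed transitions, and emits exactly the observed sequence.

0,1,2,2,4,4,1,3,4,5,0,5,3,4,5,4,5,0,3,3,3,4,4,1

  pos 0: z in {0,1}, choose 0; start
  pos 1: z in {0,1}, choose 1; 0->1 ok
  pos 2: x in {2,4,5}, choose 2; 1->2 ok
  pos 3: x in {2,4,5}, choose 2; 2->2 ok
  pos 4: x in {2,4,5}, choose 4; 2->4 ok
  pos 5: x in {2,4,5}, choose 4; 4->4 ok
  pos 6: z in {0,1}, choose 1; 4->1 ok
  pos 7: y in {3}, choose 3; 1->3 ok
  pos 8: x in {2,4,5}, choose 4; 3->4 ok
  pos 9: x in {2,4,5}, choose 5; 4->5 ok
  pos 10: z in {0,1}, choose 0; 5->0 ok
  pos 11: x in {2,4,5}, choose 5; 0->5 ok
  pos 12: y in {3}, choose 3; 5->3 ok
  pos 13: x in {2,4,5}, choose 4; 3->4 ok
  pos 14: x in {2,4,5}, choose 5; 4->5 ok
  pos 15: x in {2,4,5}, choose 4; 5->4 ok
  pos 16: x in {2,4,5}, choose 5; 4->5 ok
  pos 17: z in {0,1}, choose 0; 5->0 ok
  pos 18: y in {3}, choose 3; 0->3 ok
  pos 19: y in {3}, choose 3; 3->3 ok
  pos 20: y in {3}, choose 3; 3->3 ok
  pos 21: x in {2,4,5}, choose 4; 3->4 ok
  pos 22: x in {2,4,5}, choose 4; 4->4 ok
  pos 23: z in {0,1}, choose 1; 4->1 ok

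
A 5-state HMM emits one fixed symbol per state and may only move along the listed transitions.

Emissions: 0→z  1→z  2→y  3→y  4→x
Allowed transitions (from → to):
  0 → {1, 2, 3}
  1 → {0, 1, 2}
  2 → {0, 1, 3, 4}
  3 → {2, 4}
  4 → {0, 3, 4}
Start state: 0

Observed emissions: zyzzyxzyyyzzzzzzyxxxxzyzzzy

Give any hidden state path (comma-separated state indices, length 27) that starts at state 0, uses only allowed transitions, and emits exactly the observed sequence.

0,2,1,0,2,4,0,2,3,2,1,1,1,1,0,1,2,4,4,4,4,0,2,1,1,0,2

  t0 'z' -> {0,1}, take 0 (start)
  t1 'y' -> {2,3}, take 2 (0->2 ok)
  t2 'z' -> {0,1}, take 1 (2->1 ok)
  t3 'z' -> {0,1}, take 0 (1->0 ok)
  t4 'y' -> {2,3}, take 2 (0->2 ok)
  t5 'x' -> {4}, take 4 (2->4 ok)
  t6 'z' -> {0,1}, take 0 (4->0 ok)
  t7 'y' -> {2,3}, take 2 (0->2 ok)
  t8 'y' -> {2,3}, take 3 (2->3 ok)
  t9 'y' -> {2,3}, take 2 (3->2 ok)
  t10 'z' -> {0,1}, take 1 (2->1 ok)
  t11 'z' -> {0,1}, take 1 (1->1 ok)
  t12 'z' -> {0,1}, take 1 (1->1 ok)
  t13 'z' -> {0,1}, take 1 (1->1 ok)
  t14 'z' -> {0,1}, take 0 (1->0 ok)
  t15 'z' -> {0,1}, take 1 (0->1 ok)
  t16 'y' -> {2,3}, take 2 (1->2 ok)
  t17 'x' -> {4}, take 4 (2->4 ok)
  t18 'x' -> {4}, take 4 (4->4 ok)
  t19 'x' -> {4}, take 4 (4->4 ok)
  t20 'x' -> {4}, take 4 (4->4 ok)
  t21 'z' -> {0,1}, take 0 (4->0 ok)
  t22 'y' -> {2,3}, take 2 (0->2 ok)
  t23 'z' -> {0,1}, take 1 (2->1 ok)
  t24 'z' -> {0,1}, take 1 (1->1 ok)
  t25 'z' -> {0,1}, take 0 (1->0 ok)
  t26 'y' -> {2,3}, take 2 (0->2 ok)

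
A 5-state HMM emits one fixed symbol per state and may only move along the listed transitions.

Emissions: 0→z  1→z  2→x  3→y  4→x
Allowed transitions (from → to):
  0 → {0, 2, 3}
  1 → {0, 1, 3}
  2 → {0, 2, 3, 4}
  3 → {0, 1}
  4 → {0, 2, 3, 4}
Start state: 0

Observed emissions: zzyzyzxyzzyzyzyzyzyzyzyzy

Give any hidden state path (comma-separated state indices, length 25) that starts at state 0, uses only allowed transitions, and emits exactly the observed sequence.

  0: obs=z cand={0,1} pick 0 [start]
  1: obs=z cand={0,1} pick 0 [0->0 ok]
  2: obs=y cand={3} pick 3 [0->3 ok]
  3: obs=z cand={0,1} pick 0 [3->0 ok]
  4: obs=y cand={3} pick 3 [0->3 ok]
  5: obs=z cand={0,1} pick 0 [3->0 ok]
  6: obs=x cand={2,4} pick 2 [0->2 ok]
  7: obs=y cand={3} pick 3 [2->3 ok]
  8: obs=z cand={0,1} pick 1 [3->1 ok]
  9: obs=z cand={0,1} pick 0 [1->0 ok]
  10: obs=y cand={3} pick 3 [0->3 ok]
  11: obs=z cand={0,1} pick 0 [3->0 ok]
  12: obs=y cand={3} pick 3 [0->3 ok]
  13: obs=z cand={0,1} pick 0 [3->0 ok]
  14: obs=y cand={3} pick 3 [0->3 ok]
  15: obs=z cand={0,1} pick 0 [3->0 ok]
  16: obs=y cand={3} pick 3 [0->3 ok]
  17: obs=z cand={0,1} pick 1 [3->1 ok]
  18: obs=y cand={3} pick 3 [1->3 ok]
  19: obs=z cand={0,1} pick 1 [3->1 ok]
  20: obs=y cand={3} pick 3 [1->3 ok]
  21: obs=z cand={0,1} pick 0 [3->0 ok]
  22: obs=y cand={3} pick 3 [0->3 ok]
  23: obs=z cand={0,1} pick 0 [3->0 ok]
  24: obs=y cand={3} pick 3 [0->3 ok]

0,0,3,0,3,0,2,3,1,0,3,0,3,0,3,0,3,1,3,1,3,0,3,0,3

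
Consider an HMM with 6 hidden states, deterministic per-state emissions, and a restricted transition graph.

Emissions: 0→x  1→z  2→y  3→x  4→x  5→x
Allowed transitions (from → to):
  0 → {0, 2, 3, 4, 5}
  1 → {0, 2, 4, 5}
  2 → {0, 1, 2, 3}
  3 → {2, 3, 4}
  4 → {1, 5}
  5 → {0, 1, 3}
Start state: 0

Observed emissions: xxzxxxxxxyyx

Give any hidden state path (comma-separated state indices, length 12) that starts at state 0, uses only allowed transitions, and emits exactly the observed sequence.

0,4,1,0,0,0,3,3,3,2,2,0

  0: obs=x cand={0,3,4,5} pick 0 [start]
  1: obs=x cand={0,3,4,5} pick 4 [0->4 ok]
  2: obs=z cand={1} pick 1 [4->1 ok]
  3: obs=x cand={0,3,4,5} pick 0 [1->0 ok]
  4: obs=x cand={0,3,4,5} pick 0 [0->0 ok]
  5: obs=x cand={0,3,4,5} pick 0 [0->0 ok]
  6: obs=x cand={0,3,4,5} pick 3 [0->3 ok]
  7: obs=x cand={0,3,4,5} pick 3 [3->3 ok]
  8: obs=x cand={0,3,4,5} pick 3 [3->3 ok]
  9: obs=y cand={2} pick 2 [3->2 ok]
  10: obs=y cand={2} pick 2 [2->2 ok]
  11: obs=x cand={0,3,4,5} pick 0 [2->0 ok]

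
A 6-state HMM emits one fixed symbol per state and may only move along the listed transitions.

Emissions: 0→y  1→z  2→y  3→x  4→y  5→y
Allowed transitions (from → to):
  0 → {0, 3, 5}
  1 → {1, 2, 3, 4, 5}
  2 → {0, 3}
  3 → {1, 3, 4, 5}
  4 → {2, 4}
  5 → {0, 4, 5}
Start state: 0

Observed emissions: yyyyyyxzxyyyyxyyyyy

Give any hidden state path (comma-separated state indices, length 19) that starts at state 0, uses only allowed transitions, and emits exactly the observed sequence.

  pos 0: y in {0,2,4,5}, choose 0; start
  pos 1: y in {0,2,4,5}, choose 5; 0->5 ok
  pos 2: y in {0,2,4,5}, choose 4; 5->4 ok
  pos 3: y in {0,2,4,5}, choose 4; 4->4 ok
  pos 4: y in {0,2,4,5}, choose 2; 4->2 ok
  pos 5: y in {0,2,4,5}, choose 0; 2->0 ok
  pos 6: x in {3}, choose 3; 0->3 ok
  pos 7: z in {1}, choose 1; 3->1 ok
  pos 8: x in {3}, choose 3; 1->3 ok
  pos 9: y in {0,2,4,5}, choose 5; 3->5 ok
  pos 10: y in {0,2,4,5}, choose 0; 5->0 ok
  pos 11: y in {0,2,4,5}, choose 0; 0->0 ok
  pos 12: y in {0,2,4,5}, choose 0; 0->0 ok
  pos 13: x in {3}, choose 3; 0->3 ok
  pos 14: y in {0,2,4,5}, choose 5; 3->5 ok
  pos 15: y in {0,2,4,5}, choose 5; 5->5 ok
  pos 16: y in {0,2,4,5}, choose 5; 5->5 ok
  pos 17: y in {0,2,4,5}, choose 4; 5->4 ok
  pos 18: y in {0,2,4,5}, choose 4; 4->4 ok

0,5,4,4,2,0,3,1,3,5,0,0,0,3,5,5,5,4,4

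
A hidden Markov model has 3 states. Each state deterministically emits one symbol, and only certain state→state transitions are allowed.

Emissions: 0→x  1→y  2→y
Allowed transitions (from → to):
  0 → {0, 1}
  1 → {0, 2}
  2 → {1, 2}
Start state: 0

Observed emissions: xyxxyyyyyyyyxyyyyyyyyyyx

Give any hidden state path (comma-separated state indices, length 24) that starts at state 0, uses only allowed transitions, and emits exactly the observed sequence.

  t0 'x' -> {0}, take 0 (start)
  t1 'y' -> {1,2}, take 1 (0->1 ok)
  t2 'x' -> {0}, take 0 (1->0 ok)
  t3 'x' -> {0}, take 0 (0->0 ok)
  t4 'y' -> {1,2}, take 1 (0->1 ok)
  t5 'y' -> {1,2}, take 2 (1->2 ok)
  t6 'y' -> {1,2}, take 2 (2->2 ok)
  t7 'y' -> {1,2}, take 2 (2->2 ok)
  t8 'y' -> {1,2}, take 2 (2->2 ok)
  t9 'y' -> {1,2}, take 2 (2->2 ok)
  t10 'y' -> {1,2}, take 2 (2->2 ok)
  t11 'y' -> {1,2}, take 1 (2->1 ok)
  t12 'x' -> {0}, take 0 (1->0 ok)
  t13 'y' -> {1,2}, take 1 (0->1 ok)
  t14 'y' -> {1,2}, take 2 (1->2 ok)
  t15 'y' -> {1,2}, take 1 (2->1 ok)
  t16 'y' -> {1,2}, take 2 (1->2 ok)
  t17 'y' -> {1,2}, take 2 (2->2 ok)
  t18 'y' -> {1,2}, take 1 (2->1 ok)
  t19 'y' -> {1,2}, take 2 (1->2 ok)
  t20 'y' -> {1,2}, take 1 (2->1 ok)
  t21 'y' -> {1,2}, take 2 (1->2 ok)
  t22 'y' -> {1,2}, take 1 (2->1 ok)
  t23 'x' -> {0}, take 0 (1->0 ok)

0,1,0,0,1,2,2,2,2,2,2,1,0,1,2,1,2,2,1,2,1,2,1,0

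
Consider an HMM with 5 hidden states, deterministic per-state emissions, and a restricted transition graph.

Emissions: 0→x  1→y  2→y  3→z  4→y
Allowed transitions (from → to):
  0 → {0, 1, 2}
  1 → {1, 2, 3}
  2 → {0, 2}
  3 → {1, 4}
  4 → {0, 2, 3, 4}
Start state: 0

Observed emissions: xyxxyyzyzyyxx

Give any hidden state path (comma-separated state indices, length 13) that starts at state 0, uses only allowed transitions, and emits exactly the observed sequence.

  t0 'x' -> {0}, take 0 (start)
  t1 'y' -> {1,2,4}, take 2 (0->2 ok)
  t2 'x' -> {0}, take 0 (2->0 ok)
  t3 'x' -> {0}, take 0 (0->0 ok)
  t4 'y' -> {1,2,4}, take 1 (0->1 ok)
  t5 'y' -> {1,2,4}, take 1 (1->1 ok)
  t6 'z' -> {3}, take 3 (1->3 ok)
  t7 'y' -> {1,2,4}, take 1 (3->1 ok)
  t8 'z' -> {3}, take 3 (1->3 ok)
  t9 'y' -> {1,2,4}, take 1 (3->1 ok)
  t10 'y' -> {1,2,4}, take 2 (1->2 ok)
  t11 'x' -> {0}, take 0 (2->0 ok)
  t12 'x' -> {0}, take 0 (0->0 ok)

0,2,0,0,1,1,3,1,3,1,2,0,0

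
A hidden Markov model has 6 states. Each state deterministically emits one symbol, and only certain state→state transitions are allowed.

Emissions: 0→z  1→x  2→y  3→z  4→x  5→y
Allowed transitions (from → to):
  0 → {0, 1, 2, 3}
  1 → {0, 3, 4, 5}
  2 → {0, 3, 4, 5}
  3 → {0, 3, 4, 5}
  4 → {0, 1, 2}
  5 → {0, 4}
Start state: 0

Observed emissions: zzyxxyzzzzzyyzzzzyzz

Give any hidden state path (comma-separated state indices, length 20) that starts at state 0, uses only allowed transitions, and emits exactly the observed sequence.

  t0 'z' -> {0,3}, take 0 (start)
  t1 'z' -> {0,3}, take 0 (0->0 ok)
  t2 'y' -> {2,5}, take 2 (0->2 ok)
  t3 'x' -> {1,4}, take 4 (2->4 ok)
  t4 'x' -> {1,4}, take 1 (4->1 ok)
  t5 'y' -> {2,5}, take 5 (1->5 ok)
  t6 'z' -> {0,3}, take 0 (5->0 ok)
  t7 'z' -> {0,3}, take 3 (0->3 ok)
  t8 'z' -> {0,3}, take 0 (3->0 ok)
  t9 'z' -> {0,3}, take 0 (0->0 ok)
  t10 'z' -> {0,3}, take 0 (0->0 ok)
  t11 'y' -> {2,5}, take 2 (0->2 ok)
  t12 'y' -> {2,5}, take 5 (2->5 ok)
  t13 'z' -> {0,3}, take 0 (5->0 ok)
  t14 'z' -> {0,3}, take 3 (0->3 ok)
  t15 'z' -> {0,3}, take 0 (3->0 ok)
  t16 'z' -> {0,3}, take 0 (0->0 ok)
  t17 'y' -> {2,5}, take 2 (0->2 ok)
  t18 'z' -> {0,3}, take 3 (2->3 ok)
  t19 'z' -> {0,3}, take 3 (3->3 ok)

0,0,2,4,1,5,0,3,0,0,0,2,5,0,3,0,0,2,3,3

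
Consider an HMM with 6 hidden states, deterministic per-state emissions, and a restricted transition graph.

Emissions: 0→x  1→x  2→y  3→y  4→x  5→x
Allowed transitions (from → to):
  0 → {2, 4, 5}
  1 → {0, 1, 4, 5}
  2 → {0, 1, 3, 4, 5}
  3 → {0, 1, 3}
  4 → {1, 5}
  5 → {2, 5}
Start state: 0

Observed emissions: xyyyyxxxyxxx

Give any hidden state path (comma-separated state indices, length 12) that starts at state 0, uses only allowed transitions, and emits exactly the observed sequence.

0,2,3,3,3,0,4,5,2,4,1,5

  0: obs=x cand={0,1,4,5} pick 0 [start]
  1: obs=y cand={2,3} pick 2 [0->2 ok]
  2: obs=y cand={2,3} pick 3 [2->3 ok]
  3: obs=y cand={2,3} pick 3 [3->3 ok]
  4: obs=y cand={2,3} pick 3 [3->3 ok]
  5: obs=x cand={0,1,4,5} pick 0 [3->0 ok]
  6: obs=x cand={0,1,4,5} pick 4 [0->4 ok]
  7: obs=x cand={0,1,4,5} pick 5 [4->5 ok]
  8: obs=y cand={2,3} pick 2 [5->2 ok]
  9: obs=x cand={0,1,4,5} pick 4 [2->4 ok]
  10: obs=x cand={0,1,4,5} pick 1 [4->1 ok]
  11: obs=x cand={0,1,4,5} pick 5 [1->5 ok]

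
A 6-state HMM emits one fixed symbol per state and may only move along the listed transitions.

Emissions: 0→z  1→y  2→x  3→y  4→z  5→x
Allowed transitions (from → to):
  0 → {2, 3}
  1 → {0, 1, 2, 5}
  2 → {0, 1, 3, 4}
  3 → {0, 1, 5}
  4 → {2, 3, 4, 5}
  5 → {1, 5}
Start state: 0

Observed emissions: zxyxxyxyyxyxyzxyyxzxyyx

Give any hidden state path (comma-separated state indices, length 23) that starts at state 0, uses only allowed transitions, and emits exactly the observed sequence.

0,2,3,5,5,1,2,3,1,5,1,2,1,0,2,3,1,2,4,2,3,1,2

  t0 'z' -> {0,4}, take 0 (start)
  t1 'x' -> {2,5}, take 2 (0->2 ok)
  t2 'y' -> {1,3}, take 3 (2->3 ok)
  t3 'x' -> {2,5}, take 5 (3->5 ok)
  t4 'x' -> {2,5}, take 5 (5->5 ok)
  t5 'y' -> {1,3}, take 1 (5->1 ok)
  t6 'x' -> {2,5}, take 2 (1->2 ok)
  t7 'y' -> {1,3}, take 3 (2->3 ok)
  t8 'y' -> {1,3}, take 1 (3->1 ok)
  t9 'x' -> {2,5}, take 5 (1->5 ok)
  t10 'y' -> {1,3}, take 1 (5->1 ok)
  t11 'x' -> {2,5}, take 2 (1->2 ok)
  t12 'y' -> {1,3}, take 1 (2->1 ok)
  t13 'z' -> {0,4}, take 0 (1->0 ok)
  t14 'x' -> {2,5}, take 2 (0->2 ok)
  t15 'y' -> {1,3}, take 3 (2->3 ok)
  t16 'y' -> {1,3}, take 1 (3->1 ok)
  t17 'x' -> {2,5}, take 2 (1->2 ok)
  t18 'z' -> {0,4}, take 4 (2->4 ok)
  t19 'x' -> {2,5}, take 2 (4->2 ok)
  t20 'y' -> {1,3}, take 3 (2->3 ok)
  t21 'y' -> {1,3}, take 1 (3->1 ok)
  t22 'x' -> {2,5}, take 2 (1->2 ok)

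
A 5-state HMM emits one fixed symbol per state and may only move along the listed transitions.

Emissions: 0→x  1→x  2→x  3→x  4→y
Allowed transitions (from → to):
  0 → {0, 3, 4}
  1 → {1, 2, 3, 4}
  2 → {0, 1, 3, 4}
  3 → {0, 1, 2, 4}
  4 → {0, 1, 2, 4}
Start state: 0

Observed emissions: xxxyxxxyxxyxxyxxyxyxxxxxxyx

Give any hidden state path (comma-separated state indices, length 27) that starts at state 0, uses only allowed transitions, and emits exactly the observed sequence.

0,0,3,4,1,2,1,4,0,3,4,2,0,4,2,0,4,0,4,1,3,0,0,0,3,4,1

  pos 0: x in {0,1,2,3}, choose 0; start
  pos 1: x in {0,1,2,3}, choose 0; 0->0 ok
  pos 2: x in {0,1,2,3}, choose 3; 0->3 ok
  pos 3: y in {4}, choose 4; 3->4 ok
  pos 4: x in {0,1,2,3}, choose 1; 4->1 ok
  pos 5: x in {0,1,2,3}, choose 2; 1->2 ok
  pos 6: x in {0,1,2,3}, choose 1; 2->1 ok
  pos 7: y in {4}, choose 4; 1->4 ok
  pos 8: x in {0,1,2,3}, choose 0; 4->0 ok
  pos 9: x in {0,1,2,3}, choose 3; 0->3 ok
  pos 10: y in {4}, choose 4; 3->4 ok
  pos 11: x in {0,1,2,3}, choose 2; 4->2 ok
  pos 12: x in {0,1,2,3}, choose 0; 2->0 ok
  pos 13: y in {4}, choose 4; 0->4 ok
  pos 14: x in {0,1,2,3}, choose 2; 4->2 ok
  pos 15: x in {0,1,2,3}, choose 0; 2->0 ok
  pos 16: y in {4}, choose 4; 0->4 ok
  pos 17: x in {0,1,2,3}, choose 0; 4->0 ok
  pos 18: y in {4}, choose 4; 0->4 ok
  pos 19: x in {0,1,2,3}, choose 1; 4->1 ok
  pos 20: x in {0,1,2,3}, choose 3; 1->3 ok
  pos 21: x in {0,1,2,3}, choose 0; 3->0 ok
  pos 22: x in {0,1,2,3}, choose 0; 0->0 ok
  pos 23: x in {0,1,2,3}, choose 0; 0->0 ok
  pos 24: x in {0,1,2,3}, choose 3; 0->3 ok
  pos 25: y in {4}, choose 4; 3->4 ok
  pos 26: x in {0,1,2,3}, choose 1; 4->1 ok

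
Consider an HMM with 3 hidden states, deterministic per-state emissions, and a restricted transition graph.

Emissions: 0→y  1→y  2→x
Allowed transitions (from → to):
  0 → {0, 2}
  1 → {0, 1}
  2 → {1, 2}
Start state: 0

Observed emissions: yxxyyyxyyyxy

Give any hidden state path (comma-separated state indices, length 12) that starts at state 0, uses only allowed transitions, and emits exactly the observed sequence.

  pos 0: y in {0,1}, choose 0; start
  pos 1: x in {2}, choose 2; 0->2 ok
  pos 2: x in {2}, choose 2; 2->2 ok
  pos 3: y in {0,1}, choose 1; 2->1 ok
  pos 4: y in {0,1}, choose 1; 1->1 ok
  pos 5: y in {0,1}, choose 0; 1->0 ok
  pos 6: x in {2}, choose 2; 0->2 ok
  pos 7: y in {0,1}, choose 1; 2->1 ok
  pos 8: y in {0,1}, choose 1; 1->1 ok
  pos 9: y in {0,1}, choose 0; 1->0 ok
  pos 10: x in {2}, choose 2; 0->2 ok
  pos 11: y in {0,1}, choose 1; 2->1 ok

0,2,2,1,1,0,2,1,1,0,2,1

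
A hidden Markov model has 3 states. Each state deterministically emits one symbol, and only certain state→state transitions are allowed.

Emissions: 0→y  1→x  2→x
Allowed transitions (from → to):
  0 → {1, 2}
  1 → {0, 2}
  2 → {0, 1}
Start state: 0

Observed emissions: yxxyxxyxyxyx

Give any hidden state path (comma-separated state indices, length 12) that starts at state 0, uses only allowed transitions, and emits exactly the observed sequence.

0,1,2,0,1,2,0,1,0,1,0,1

  t0 'y' -> {0}, take 0 (start)
  t1 'x' -> {1,2}, take 1 (0->1 ok)
  t2 'x' -> {1,2}, take 2 (1->2 ok)
  t3 'y' -> {0}, take 0 (2->0 ok)
  t4 'x' -> {1,2}, take 1 (0->1 ok)
  t5 'x' -> {1,2}, take 2 (1->2 ok)
  t6 'y' -> {0}, take 0 (2->0 ok)
  t7 'x' -> {1,2}, take 1 (0->1 ok)
  t8 'y' -> {0}, take 0 (1->0 ok)
  t9 'x' -> {1,2}, take 1 (0->1 ok)
  t10 'y' -> {0}, take 0 (1->0 ok)
  t11 'x' -> {1,2}, take 1 (0->1 ok)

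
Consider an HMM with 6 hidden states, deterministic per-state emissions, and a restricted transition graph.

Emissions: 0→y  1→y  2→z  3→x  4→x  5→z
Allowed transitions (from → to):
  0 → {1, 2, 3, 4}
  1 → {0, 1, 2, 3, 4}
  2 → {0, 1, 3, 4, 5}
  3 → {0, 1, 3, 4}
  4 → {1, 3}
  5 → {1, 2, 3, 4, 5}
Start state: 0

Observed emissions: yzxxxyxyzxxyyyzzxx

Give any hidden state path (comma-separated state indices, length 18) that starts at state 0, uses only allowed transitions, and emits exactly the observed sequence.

0,2,4,3,3,1,3,0,2,3,3,0,1,1,2,5,4,3

  t0 'y' -> {0,1}, take 0 (start)
  t1 'z' -> {2,5}, take 2 (0->2 ok)
  t2 'x' -> {3,4}, take 4 (2->4 ok)
  t3 'x' -> {3,4}, take 3 (4->3 ok)
  t4 'x' -> {3,4}, take 3 (3->3 ok)
  t5 'y' -> {0,1}, take 1 (3->1 ok)
  t6 'x' -> {3,4}, take 3 (1->3 ok)
  t7 'y' -> {0,1}, take 0 (3->0 ok)
  t8 'z' -> {2,5}, take 2 (0->2 ok)
  t9 'x' -> {3,4}, take 3 (2->3 ok)
  t10 'x' -> {3,4}, take 3 (3->3 ok)
  t11 'y' -> {0,1}, take 0 (3->0 ok)
  t12 'y' -> {0,1}, take 1 (0->1 ok)
  t13 'y' -> {0,1}, take 1 (1->1 ok)
  t14 'z' -> {2,5}, take 2 (1->2 ok)
  t15 'z' -> {2,5}, take 5 (2->5 ok)
  t16 'x' -> {3,4}, take 4 (5->4 ok)
  t17 'x' -> {3,4}, take 3 (4->3 ok)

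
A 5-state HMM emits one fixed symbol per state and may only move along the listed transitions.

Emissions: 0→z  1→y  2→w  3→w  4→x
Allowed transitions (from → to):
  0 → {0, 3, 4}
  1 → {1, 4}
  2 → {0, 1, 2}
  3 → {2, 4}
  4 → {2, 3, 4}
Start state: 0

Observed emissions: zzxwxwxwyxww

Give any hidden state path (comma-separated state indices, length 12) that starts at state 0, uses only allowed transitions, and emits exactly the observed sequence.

  pos 0: z in {0}, choose 0; start
  pos 1: z in {0}, choose 0; 0->0 ok
  pos 2: x in {4}, choose 4; 0->4 ok
  pos 3: w in {2,3}, choose 3; 4->3 ok
  pos 4: x in {4}, choose 4; 3->4 ok
  pos 5: w in {2,3}, choose 3; 4->3 ok
  pos 6: x in {4}, choose 4; 3->4 ok
  pos 7: w in {2,3}, choose 2; 4->2 ok
  pos 8: y in {1}, choose 1; 2->1 ok
  pos 9: x in {4}, choose 4; 1->4 ok
  pos 10: w in {2,3}, choose 3; 4->3 ok
  pos 11: w in {2,3}, choose 2; 3->2 ok

0,0,4,3,4,3,4,2,1,4,3,2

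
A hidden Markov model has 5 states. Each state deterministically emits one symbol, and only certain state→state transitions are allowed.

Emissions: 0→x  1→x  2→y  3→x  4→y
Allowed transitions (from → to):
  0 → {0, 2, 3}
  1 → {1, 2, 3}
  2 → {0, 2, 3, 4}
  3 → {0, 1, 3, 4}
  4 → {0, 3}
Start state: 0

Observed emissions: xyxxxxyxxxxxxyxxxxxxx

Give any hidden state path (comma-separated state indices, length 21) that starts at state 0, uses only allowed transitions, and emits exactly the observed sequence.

  t0 'x' -> {0,1,3}, take 0 (start)
  t1 'y' -> {2,4}, take 2 (0->2 ok)
  t2 'x' -> {0,1,3}, take 0 (2->0 ok)
  t3 'x' -> {0,1,3}, take 3 (0->3 ok)
  t4 'x' -> {0,1,3}, take 1 (3->1 ok)
  t5 'x' -> {0,1,3}, take 3 (1->3 ok)
  t6 'y' -> {2,4}, take 4 (3->4 ok)
  t7 'x' -> {0,1,3}, take 3 (4->3 ok)
  t8 'x' -> {0,1,3}, take 0 (3->0 ok)
  t9 'x' -> {0,1,3}, take 3 (0->3 ok)
  t10 'x' -> {0,1,3}, take 0 (3->0 ok)
  t11 'x' -> {0,1,3}, take 3 (0->3 ok)
  t12 'x' -> {0,1,3}, take 1 (3->1 ok)
  t13 'y' -> {2,4}, take 2 (1->2 ok)
  t14 'x' -> {0,1,3}, take 3 (2->3 ok)
  t15 'x' -> {0,1,3}, take 3 (3->3 ok)
  t16 'x' -> {0,1,3}, take 0 (3->0 ok)
  t17 'x' -> {0,1,3}, take 0 (0->0 ok)
  t18 'x' -> {0,1,3}, take 3 (0->3 ok)
  t19 'x' -> {0,1,3}, take 1 (3->1 ok)
  t20 'x' -> {0,1,3}, take 3 (1->3 ok)

0,2,0,3,1,3,4,3,0,3,0,3,1,2,3,3,0,0,3,1,3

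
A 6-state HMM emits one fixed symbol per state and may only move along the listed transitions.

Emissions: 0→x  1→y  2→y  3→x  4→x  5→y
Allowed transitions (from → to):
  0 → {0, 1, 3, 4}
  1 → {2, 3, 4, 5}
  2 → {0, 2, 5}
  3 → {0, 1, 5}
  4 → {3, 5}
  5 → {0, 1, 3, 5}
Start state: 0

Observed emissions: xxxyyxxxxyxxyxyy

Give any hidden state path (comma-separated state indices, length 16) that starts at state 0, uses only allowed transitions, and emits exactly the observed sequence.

  pos 0: x in {0,3,4}, choose 0; start
  pos 1: x in {0,3,4}, choose 0; 0->0 ok
  pos 2: x in {0,3,4}, choose 0; 0->0 ok
  pos 3: y in {1,2,5}, choose 1; 0->1 ok
  pos 4: y in {1,2,5}, choose 2; 1->2 ok
  pos 5: x in {0,3,4}, choose 0; 2->0 ok
  pos 6: x in {0,3,4}, choose 4; 0->4 ok
  pos 7: x in {0,3,4}, choose 3; 4->3 ok
  pos 8: x in {0,3,4}, choose 0; 3->0 ok
  pos 9: y in {1,2,5}, choose 1; 0->1 ok
  pos 10: x in {0,3,4}, choose 4; 1->4 ok
  pos 11: x in {0,3,4}, choose 3; 4->3 ok
  pos 12: y in {1,2,5}, choose 1; 3->1 ok
  pos 13: x in {0,3,4}, choose 3; 1->3 ok
  pos 14: y in {1,2,5}, choose 1; 3->1 ok
  pos 15: y in {1,2,5}, choose 5; 1->5 ok

0,0,0,1,2,0,4,3,0,1,4,3,1,3,1,5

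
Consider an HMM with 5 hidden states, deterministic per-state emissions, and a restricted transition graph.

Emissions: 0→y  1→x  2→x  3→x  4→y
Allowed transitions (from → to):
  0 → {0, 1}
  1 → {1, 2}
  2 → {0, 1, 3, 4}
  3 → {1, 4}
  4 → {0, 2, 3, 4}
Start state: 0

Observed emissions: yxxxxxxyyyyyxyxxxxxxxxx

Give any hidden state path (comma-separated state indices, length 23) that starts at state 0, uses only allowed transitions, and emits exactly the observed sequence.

  t0 'y' -> {0,4}, take 0 (start)
  t1 'x' -> {1,2,3}, take 1 (0->1 ok)
  t2 'x' -> {1,2,3}, take 2 (1->2 ok)
  t3 'x' -> {1,2,3}, take 3 (2->3 ok)
  t4 'x' -> {1,2,3}, take 1 (3->1 ok)
  t5 'x' -> {1,2,3}, take 1 (1->1 ok)
  t6 'x' -> {1,2,3}, take 2 (1->2 ok)
  t7 'y' -> {0,4}, take 4 (2->4 ok)
  t8 'y' -> {0,4}, take 4 (4->4 ok)
  t9 'y' -> {0,4}, take 4 (4->4 ok)
  t10 'y' -> {0,4}, take 4 (4->4 ok)
  t11 'y' -> {0,4}, take 4 (4->4 ok)
  t12 'x' -> {1,2,3}, take 2 (4->2 ok)
  t13 'y' -> {0,4}, take 4 (2->4 ok)
  t14 'x' -> {1,2,3}, take 3 (4->3 ok)
  t15 'x' -> {1,2,3}, take 1 (3->1 ok)
  t16 'x' -> {1,2,3}, take 1 (1->1 ok)
  t17 'x' -> {1,2,3}, take 1 (1->1 ok)
  t18 'x' -> {1,2,3}, take 1 (1->1 ok)
  t19 'x' -> {1,2,3}, take 1 (1->1 ok)
  t20 'x' -> {1,2,3}, take 1 (1->1 ok)
  t21 'x' -> {1,2,3}, take 1 (1->1 ok)
  t22 'x' -> {1,2,3}, take 2 (1->2 ok)

0,1,2,3,1,1,2,4,4,4,4,4,2,4,3,1,1,1,1,1,1,1,2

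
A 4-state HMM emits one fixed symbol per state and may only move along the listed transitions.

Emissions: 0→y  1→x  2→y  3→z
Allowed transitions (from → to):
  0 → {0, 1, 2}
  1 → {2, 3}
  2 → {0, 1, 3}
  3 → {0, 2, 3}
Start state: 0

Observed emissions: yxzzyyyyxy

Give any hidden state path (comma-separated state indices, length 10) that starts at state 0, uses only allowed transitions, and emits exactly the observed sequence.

  t0 'y' -> {0,2}, take 0 (start)
  t1 'x' -> {1}, take 1 (0->1 ok)
  t2 'z' -> {3}, take 3 (1->3 ok)
  t3 'z' -> {3}, take 3 (3->3 ok)
  t4 'y' -> {0,2}, take 0 (3->0 ok)
  t5 'y' -> {0,2}, take 0 (0->0 ok)
  t6 'y' -> {0,2}, take 2 (0->2 ok)
  t7 'y' -> {0,2}, take 0 (2->0 ok)
  t8 'x' -> {1}, take 1 (0->1 ok)
  t9 'y' -> {0,2}, take 2 (1->2 ok)

0,1,3,3,0,0,2,0,1,2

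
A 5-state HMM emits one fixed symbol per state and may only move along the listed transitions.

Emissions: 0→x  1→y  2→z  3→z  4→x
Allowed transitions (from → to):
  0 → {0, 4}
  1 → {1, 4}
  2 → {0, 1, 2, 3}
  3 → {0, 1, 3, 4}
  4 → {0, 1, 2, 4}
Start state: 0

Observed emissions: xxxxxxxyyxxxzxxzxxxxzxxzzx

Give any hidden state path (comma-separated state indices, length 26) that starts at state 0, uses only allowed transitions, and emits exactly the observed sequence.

0,4,0,4,4,0,4,1,1,4,0,4,2,0,4,2,0,0,0,4,2,0,4,2,3,4

  t0 'x' -> {0,4}, take 0 (start)
  t1 'x' -> {0,4}, take 4 (0->4 ok)
  t2 'x' -> {0,4}, take 0 (4->0 ok)
  t3 'x' -> {0,4}, take 4 (0->4 ok)
  t4 'x' -> {0,4}, take 4 (4->4 ok)
  t5 'x' -> {0,4}, take 0 (4->0 ok)
  t6 'x' -> {0,4}, take 4 (0->4 ok)
  t7 'y' -> {1}, take 1 (4->1 ok)
  t8 'y' -> {1}, take 1 (1->1 ok)
  t9 'x' -> {0,4}, take 4 (1->4 ok)
  t10 'x' -> {0,4}, take 0 (4->0 ok)
  t11 'x' -> {0,4}, take 4 (0->4 ok)
  t12 'z' -> {2,3}, take 2 (4->2 ok)
  t13 'x' -> {0,4}, take 0 (2->0 ok)
  t14 'x' -> {0,4}, take 4 (0->4 ok)
  t15 'z' -> {2,3}, take 2 (4->2 ok)
  t16 'x' -> {0,4}, take 0 (2->0 ok)
  t17 'x' -> {0,4}, take 0 (0->0 ok)
  t18 'x' -> {0,4}, take 0 (0->0 ok)
  t19 'x' -> {0,4}, take 4 (0->4 ok)
  t20 'z' -> {2,3}, take 2 (4->2 ok)
  t21 'x' -> {0,4}, take 0 (2->0 ok)
  t22 'x' -> {0,4}, take 4 (0->4 ok)
  t23 'z' -> {2,3}, take 2 (4->2 ok)
  t24 'z' -> {2,3}, take 3 (2->3 ok)
  t25 'x' -> {0,4}, take 4 (3->4 ok)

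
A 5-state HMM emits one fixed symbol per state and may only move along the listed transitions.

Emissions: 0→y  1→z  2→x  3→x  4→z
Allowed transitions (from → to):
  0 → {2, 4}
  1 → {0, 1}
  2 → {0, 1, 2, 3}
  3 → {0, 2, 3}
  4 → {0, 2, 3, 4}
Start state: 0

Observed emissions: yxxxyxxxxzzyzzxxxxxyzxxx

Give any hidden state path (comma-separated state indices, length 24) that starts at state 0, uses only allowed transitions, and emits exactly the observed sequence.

  pos 0: y in {0}, choose 0; start
  pos 1: x in {2,3}, choose 2; 0->2 ok
  pos 2: x in {2,3}, choose 2; 2->2 ok
  pos 3: x in {2,3}, choose 2; 2->2 ok
  pos 4: y in {0}, choose 0; 2->0 ok
  pos 5: x in {2,3}, choose 2; 0->2 ok
  pos 6: x in {2,3}, choose 3; 2->3 ok
  pos 7: x in {2,3}, choose 3; 3->3 ok
  pos 8: x in {2,3}, choose 2; 3->2 ok
  pos 9: z in {1,4}, choose 1; 2->1 ok
  pos 10: z in {1,4}, choose 1; 1->1 ok
  pos 11: y in {0}, choose 0; 1->0 ok
  pos 12: z in {1,4}, choose 4; 0->4 ok
  pos 13: z in {1,4}, choose 4; 4->4 ok
  pos 14: x in {2,3}, choose 3; 4->3 ok
  pos 15: x in {2,3}, choose 2; 3->2 ok
  pos 16: x in {2,3}, choose 3; 2->3 ok
  pos 17: x in {2,3}, choose 3; 3->3 ok
  pos 18: x in {2,3}, choose 3; 3->3 ok
  pos 19: y in {0}, choose 0; 3->0 ok
  pos 20: z in {1,4}, choose 4; 0->4 ok
  pos 21: x in {2,3}, choose 2; 4->2 ok
  pos 22: x in {2,3}, choose 3; 2->3 ok
  pos 23: x in {2,3}, choose 2; 3->2 ok

0,2,2,2,0,2,3,3,2,1,1,0,4,4,3,2,3,3,3,0,4,2,3,2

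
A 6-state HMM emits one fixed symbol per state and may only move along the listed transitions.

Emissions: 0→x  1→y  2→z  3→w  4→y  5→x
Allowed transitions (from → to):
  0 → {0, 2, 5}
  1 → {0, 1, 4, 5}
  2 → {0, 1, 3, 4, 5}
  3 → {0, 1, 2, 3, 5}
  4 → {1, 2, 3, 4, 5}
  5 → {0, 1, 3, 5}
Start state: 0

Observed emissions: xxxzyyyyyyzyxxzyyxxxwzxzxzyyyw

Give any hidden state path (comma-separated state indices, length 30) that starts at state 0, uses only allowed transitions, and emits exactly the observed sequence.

0,5,0,2,1,1,1,1,4,4,2,1,0,0,2,4,1,0,0,5,3,2,0,2,0,2,4,1,4,3

  pos 0: x in {0,5}, choose 0; start
  pos 1: x in {0,5}, choose 5; 0->5 ok
  pos 2: x in {0,5}, choose 0; 5->0 ok
  pos 3: z in {2}, choose 2; 0->2 ok
  pos 4: y in {1,4}, choose 1; 2->1 ok
  pos 5: y in {1,4}, choose 1; 1->1 ok
  pos 6: y in {1,4}, choose 1; 1->1 ok
  pos 7: y in {1,4}, choose 1; 1->1 ok
  pos 8: y in {1,4}, choose 4; 1->4 ok
  pos 9: y in {1,4}, choose 4; 4->4 ok
  pos 10: z in {2}, choose 2; 4->2 ok
  pos 11: y in {1,4}, choose 1; 2->1 ok
  pos 12: x in {0,5}, choose 0; 1->0 ok
  pos 13: x in {0,5}, choose 0; 0->0 ok
  pos 14: z in {2}, choose 2; 0->2 ok
  pos 15: y in {1,4}, choose 4; 2->4 ok
  pos 16: y in {1,4}, choose 1; 4->1 ok
  pos 17: x in {0,5}, choose 0; 1->0 ok
  pos 18: x in {0,5}, choose 0; 0->0 ok
  pos 19: x in {0,5}, choose 5; 0->5 ok
  pos 20: w in {3}, choose 3; 5->3 ok
  pos 21: z in {2}, choose 2; 3->2 ok
  pos 22: x in {0,5}, choose 0; 2->0 ok
  pos 23: z in {2}, choose 2; 0->2 ok
  pos 24: x in {0,5}, choose 0; 2->0 ok
  pos 25: z in {2}, choose 2; 0->2 ok
  pos 26: y in {1,4}, choose 4; 2->4 ok
  pos 27: y in {1,4}, choose 1; 4->1 ok
  pos 28: y in {1,4}, choose 4; 1->4 ok
  pos 29: w in {3}, choose 3; 4->3 ok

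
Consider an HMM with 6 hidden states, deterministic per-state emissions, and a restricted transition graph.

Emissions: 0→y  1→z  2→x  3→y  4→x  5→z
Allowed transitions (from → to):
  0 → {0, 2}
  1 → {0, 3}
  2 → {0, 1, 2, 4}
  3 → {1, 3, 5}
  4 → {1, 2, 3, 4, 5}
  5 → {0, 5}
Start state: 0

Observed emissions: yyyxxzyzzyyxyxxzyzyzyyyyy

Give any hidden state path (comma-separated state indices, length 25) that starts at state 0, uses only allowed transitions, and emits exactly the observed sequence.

  pos 0: y in {0,3}, choose 0; start
  pos 1: y in {0,3}, choose 0; 0->0 ok
  pos 2: y in {0,3}, choose 0; 0->0 ok
  pos 3: x in {2,4}, choose 2; 0->2 ok
  pos 4: x in {2,4}, choose 2; 2->2 ok
  pos 5: z in {1,5}, choose 1; 2->1 ok
  pos 6: y in {0,3}, choose 3; 1->3 ok
  pos 7: z in {1,5}, choose 5; 3->5 ok
  pos 8: z in {1,5}, choose 5; 5->5 ok
  pos 9: y in {0,3}, choose 0; 5->0 ok
  pos 10: y in {0,3}, choose 0; 0->0 ok
  pos 11: x in {2,4}, choose 2; 0->2 ok
  pos 12: y in {0,3}, choose 0; 2->0 ok
  pos 13: x in {2,4}, choose 2; 0->2 ok
  pos 14: x in {2,4}, choose 4; 2->4 ok
  pos 15: z in {1,5}, choose 1; 4->1 ok
  pos 16: y in {0,3}, choose 3; 1->3 ok
  pos 17: z in {1,5}, choose 1; 3->1 ok
  pos 18: y in {0,3}, choose 3; 1->3 ok
  pos 19: z in {1,5}, choose 5; 3->5 ok
  pos 20: y in {0,3}, choose 0; 5->0 ok
  pos 21: y in {0,3}, choose 0; 0->0 ok
  pos 22: y in {0,3}, choose 0; 0->0 ok
  pos 23: y in {0,3}, choose 0; 0->0 ok
  pos 24: y in {0,3}, choose 0; 0->0 ok

0,0,0,2,2,1,3,5,5,0,0,2,0,2,4,1,3,1,3,5,0,0,0,0,0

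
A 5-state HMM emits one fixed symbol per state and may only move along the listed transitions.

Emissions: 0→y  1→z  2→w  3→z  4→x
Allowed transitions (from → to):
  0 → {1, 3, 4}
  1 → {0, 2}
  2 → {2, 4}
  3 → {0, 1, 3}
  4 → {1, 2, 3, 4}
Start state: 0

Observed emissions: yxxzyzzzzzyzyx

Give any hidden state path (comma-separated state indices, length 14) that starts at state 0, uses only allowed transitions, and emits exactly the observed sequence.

  t0 'y' -> {0}, take 0 (start)
  t1 'x' -> {4}, take 4 (0->4 ok)
  t2 'x' -> {4}, take 4 (4->4 ok)
  t3 'z' -> {1,3}, take 3 (4->3 ok)
  t4 'y' -> {0}, take 0 (3->0 ok)
  t5 'z' -> {1,3}, take 3 (0->3 ok)
  t6 'z' -> {1,3}, take 3 (3->3 ok)
  t7 'z' -> {1,3}, take 3 (3->3 ok)
  t8 'z' -> {1,3}, take 3 (3->3 ok)
  t9 'z' -> {1,3}, take 3 (3->3 ok)
  t10 'y' -> {0}, take 0 (3->0 ok)
  t11 'z' -> {1,3}, take 3 (0->3 ok)
  t12 'y' -> {0}, take 0 (3->0 ok)
  t13 'x' -> {4}, take 4 (0->4 ok)

0,4,4,3,0,3,3,3,3,3,0,3,0,4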